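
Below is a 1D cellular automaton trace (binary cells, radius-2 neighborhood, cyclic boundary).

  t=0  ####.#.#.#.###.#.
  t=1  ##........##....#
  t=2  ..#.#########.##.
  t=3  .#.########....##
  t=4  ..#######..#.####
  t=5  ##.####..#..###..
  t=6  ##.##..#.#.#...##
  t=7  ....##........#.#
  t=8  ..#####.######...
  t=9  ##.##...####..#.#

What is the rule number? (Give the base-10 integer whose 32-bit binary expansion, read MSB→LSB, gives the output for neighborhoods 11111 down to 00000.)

2206775391

  [31] ##### => #  t=2,i=6
  [30] ####. => .  t=0,i=2
  [29] ###.# => .  t=0,i=3
  [28] ###.. => .  t=1,i=1
  [27] ##.## => .  t=2,i=13
  [26] ##.#. => .  t=0,i=4
  [25] ##..# => #  t=4,i=0
  [24] ##... => #  t=1,i=2
  [23] #.### => #  t=0,i=0
  [22] #.##. => .  t=2,i=14
  [21] #.#.# => .  t=0,i=5
  [20] #.#.. => .  t=6,i=11
  [19] #..## => #  t=4,i=1
  [18] #..#. => .  t=4,i=10
  [17] #...# => .  t=2,i=0
  [16] #.... => .  t=1,i=3
  [15] .#### => #  t=0,i=1
  [14] .###. => .  t=0,i=12
  [13] .##.# => #  t=3,i=16
  [12] .##.. => #  t=1,i=11
  [11] .#.## => #  t=0,i=10
  [10] .#.#. => .  t=0,i=6
  [9] .#..# => .  t=5,i=10
  [8] .#... => .  t=6,i=12
  [7] ..### => .  t=1,i=16
  [6] ..##. => #  t=1,i=10
  [5] ..#.# => .  t=2,i=2
  [4] ..#.. => #  t=5,i=9
  [3] ...## => #  t=1,i=9
  [2] ...#. => #  t=2,i=1
  [1] ....# => #  t=1,i=8
  [0] ..... => #  t=1,i=4
  bits 10000011100010001011100001011111 = 2206775391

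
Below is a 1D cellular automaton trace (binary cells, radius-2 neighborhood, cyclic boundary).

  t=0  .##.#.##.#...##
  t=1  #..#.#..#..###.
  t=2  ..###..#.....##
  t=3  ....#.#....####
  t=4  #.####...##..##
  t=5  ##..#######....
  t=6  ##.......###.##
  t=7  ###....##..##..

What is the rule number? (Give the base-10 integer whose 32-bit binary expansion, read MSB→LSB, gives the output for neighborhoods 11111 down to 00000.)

  nb #####: next=.  (t=5,i=6, bit31=0)
  nb ####.: next=#  (t=3,i=13, bit30=1)
  nb ###.#: next=#  (t=1,i=13, bit29=1)
  nb ###..: next=#  (t=2,i=4, bit28=1)
  nb ##.##: next=#  (t=0,i=0, bit27=1)
  nb ##.#.: next=#  (t=0,i=3, bit26=1)
  nb ##..#: next=.  (t=2,i=0, bit25=0)
  nb ##...: next=#  (t=3,i=0, bit24=1)
  nb #.###: next=.  (t=4,i=2, bit23=0)
  nb #.##.: next=.  (t=0,i=1, bit22=0)
  nb #.#.#: next=.  (t=0,i=4, bit21=0)
  nb #.#..: next=.  (t=0,i=9, bit20=0)
  nb #..##: next=.  (t=1,i=10, bit19=0)
  nb #..#.: next=#  (t=1,i=2, bit18=1)
  nb #...#: next=#  (t=0,i=11, bit17=1)
  nb #....: next=.  (t=2,i=9, bit16=0)
  nb .####: next=.  (t=3,i=12, bit15=0)
  nb .###.: next=.  (t=1,i=12, bit14=0)
  nb .##.#: next=.  (t=0,i=2, bit13=0)
  nb .##..: next=#  (t=2,i=14, bit12=1)
  nb .#.##: next=#  (t=0,i=5, bit11=1)
  nb .#.#.: next=#  (t=1,i=4, bit10=1)
  nb .#..#: next=.  (t=1,i=1, bit9=0)
  nb .#...: next=.  (t=0,i=10, bit8=0)
  nb ..###: next=.  (t=1,i=11, bit7=0)
  nb ..##.: next=#  (t=0,i=13, bit6=1)
  nb ..#.#: next=#  (t=1,i=3, bit5=1)
  nb ..#..: next=.  (t=1,i=8, bit4=0)
  nb ...##: next=#  (t=0,i=12, bit3=1)
  nb ...#.: next=#  (t=3,i=3, bit2=1)
  nb ....#: next=#  (t=2,i=11, bit1=1)
  nb .....: next=.  (t=2,i=10, bit0=0)
  bits 01111101000001100001110001101110 = 2097552494

2097552494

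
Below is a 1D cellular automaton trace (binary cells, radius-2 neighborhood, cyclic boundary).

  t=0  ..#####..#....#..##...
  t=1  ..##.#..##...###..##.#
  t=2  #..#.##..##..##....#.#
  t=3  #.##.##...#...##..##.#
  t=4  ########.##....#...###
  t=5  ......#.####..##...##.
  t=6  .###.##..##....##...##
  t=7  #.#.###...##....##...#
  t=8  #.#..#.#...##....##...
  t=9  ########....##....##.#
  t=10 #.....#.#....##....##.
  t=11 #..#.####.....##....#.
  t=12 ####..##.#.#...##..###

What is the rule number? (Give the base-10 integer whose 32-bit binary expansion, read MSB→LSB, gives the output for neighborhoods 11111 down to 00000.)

  ##### -> .   bit 31 = 0  t=0,i=4
  ####. -> #   bit 30 = 1  t=0,i=5
  ###.# -> .   bit 29 = 0  t=4,i=7
  ###.. -> .   bit 28 = 0  t=0,i=6
  ##.## -> #   bit 27 = 1  t=3,i=1
  ##.#. -> .   bit 26 = 0  t=1,i=4
  ##..# -> .   bit 25 = 0  t=0,i=7
  ##... -> #   bit 24 = 1  t=0,i=19
  #.### -> .   bit 23 = 0  t=5,i=8
  #.##. -> #   bit 22 = 1  t=2,i=5
  #.#.# -> #   bit 21 = 1  t=7,i=2
  #.#.. -> #   bit 20 = 1  t=1,i=5
  #..## -> .   bit 19 = 0  t=0,i=16
  #..#. -> #   bit 18 = 1  t=0,i=8
  #...# -> .   bit 17 = 0  t=1,i=11
  #.... -> .   bit 16 = 0  t=0,i=11
  .#### -> #   bit 15 = 1  t=0,i=3
  .###. -> #   bit 14 = 1  t=1,i=14
  .##.# -> #   bit 13 = 1  t=1,i=3
  .##.. -> #   bit 12 = 1  t=0,i=18
  .#.## -> .   bit 11 = 0  t=2,i=4
  .#.#. -> #   bit 10 = 1  t=8,i=1
  .#..# -> #   bit 9 = 1  t=0,i=15
  .#... -> .   bit 8 = 0  t=0,i=10
  ..### -> #   bit 7 = 1  t=0,i=2
  ..##. -> .   bit 6 = 0  t=0,i=17
  ..#.# -> #   bit 5 = 1  t=2,i=3
  ..#.. -> #   bit 4 = 1  t=0,i=9
  ...## -> .   bit 3 = 0  t=0,i=1
  ...#. -> #   bit 2 = 1  t=0,i=13
  ....# -> .   bit 1 = 0  t=0,i=0
  ..... -> #   bit 0 = 1  t=0,i=21
  bits 01001001011101001111011010110101 = 1232402101

1232402101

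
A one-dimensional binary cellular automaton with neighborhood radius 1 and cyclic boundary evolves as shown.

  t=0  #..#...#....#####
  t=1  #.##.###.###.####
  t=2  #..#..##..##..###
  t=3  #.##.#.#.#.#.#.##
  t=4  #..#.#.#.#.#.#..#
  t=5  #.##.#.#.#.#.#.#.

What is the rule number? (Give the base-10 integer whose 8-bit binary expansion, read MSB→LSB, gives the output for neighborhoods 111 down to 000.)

199

  [7] ### => #  t=0,i=13
  [6] ##. => #  t=0,i=0
  [5] #.# => .  t=1,i=1
  [4] #.. => .  t=0,i=1
  [3] .## => .  t=0,i=12
  [2] .#. => #  t=0,i=3
  [1] ..# => #  t=0,i=2
  [0] ... => #  t=0,i=5
  bits 11000111 = 199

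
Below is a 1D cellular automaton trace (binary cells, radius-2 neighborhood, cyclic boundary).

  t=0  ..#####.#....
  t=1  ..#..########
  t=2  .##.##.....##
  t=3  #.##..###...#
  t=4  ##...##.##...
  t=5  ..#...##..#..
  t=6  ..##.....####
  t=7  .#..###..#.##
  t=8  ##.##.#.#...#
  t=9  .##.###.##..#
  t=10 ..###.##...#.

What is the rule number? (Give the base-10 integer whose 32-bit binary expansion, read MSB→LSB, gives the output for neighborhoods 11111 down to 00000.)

2109546897

  nb #####: next=.  (t=0,i=4, bit31=0)
  nb ####.: next=#  (t=0,i=5, bit30=1)
  nb ###.#: next=#  (t=0,i=6, bit29=1)
  nb ###..: next=#  (t=1,i=12, bit28=1)
  nb ##.##: next=#  (t=2,i=0, bit27=1)
  nb ##.#.: next=#  (t=0,i=7, bit26=1)
  nb ##..#: next=.  (t=1,i=0, bit25=0)
  nb ##...: next=#  (t=2,i=6, bit24=1)
  nb #.###: next=#  (t=9,i=4, bit23=1)
  nb #.##.: next=.  (t=2,i=1, bit22=0)
  nb #.#.#: next=#  (t=8,i=6, bit21=1)
  nb #.#..: next=#  (t=0,i=8, bit20=1)
  nb #..##: next=#  (t=1,i=4, bit19=1)
  nb #..#.: next=#  (t=1,i=1, bit18=1)
  nb #...#: next=.  (t=3,i=10, bit17=0)
  nb #....: next=#  (t=0,i=10, bit16=1)
  nb .####: next=.  (t=0,i=3, bit15=0)
  nb .###.: next=.  (t=3,i=7, bit14=0)
  nb .##.#: next=#  (t=2,i=2, bit13=1)
  nb .##..: next=.  (t=2,i=5, bit12=0)
  nb .#.##: next=.  (t=7,i=10, bit11=0)
  nb .#.#.: next=.  (t=8,i=7, bit10=0)
  nb .#..#: next=.  (t=1,i=3, bit9=0)
  nb .#...: next=#  (t=0,i=9, bit8=1)
  nb ..###: next=#  (t=0,i=2, bit7=1)
  nb ..##.: next=.  (t=2,i=11, bit6=0)
  nb ..#.#: next=.  (t=7,i=9, bit5=0)
  nb ..#..: next=#  (t=1,i=2, bit4=1)
  nb ...##: next=.  (t=0,i=1, bit3=0)
  nb ...#.: next=.  (t=5,i=1, bit2=0)
  nb ....#: next=.  (t=0,i=0, bit1=0)
  nb .....: next=#  (t=0,i=11, bit0=1)
  bits 01111101101111010010000110010001 = 2109546897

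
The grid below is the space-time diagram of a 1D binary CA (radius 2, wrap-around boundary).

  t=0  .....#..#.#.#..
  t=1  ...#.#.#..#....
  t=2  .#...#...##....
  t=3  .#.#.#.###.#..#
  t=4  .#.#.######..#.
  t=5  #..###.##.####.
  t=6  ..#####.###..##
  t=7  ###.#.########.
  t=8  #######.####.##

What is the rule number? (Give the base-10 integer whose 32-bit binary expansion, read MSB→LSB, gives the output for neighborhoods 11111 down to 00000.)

3215878362

  nb #####: next=#  (t=4,i=7, bit31=1)
  nb ####.: next=.  (t=4,i=9, bit30=0)
  nb ###.#: next=#  (t=3,i=9, bit29=1)
  nb ###..: next=#  (t=4,i=10, bit28=1)
  nb ##.##: next=#  (t=5,i=6, bit27=1)
  nb ##.#.: next=#  (t=3,i=10, bit26=1)
  nb ##..#: next=#  (t=4,i=11, bit25=1)
  nb ##...: next=#  (t=2,i=11, bit24=1)
  nb #.###: next=#  (t=3,i=7, bit23=1)
  nb #.##.: next=.  (t=5,i=7, bit22=0)
  nb #.#.#: next=#  (t=0,i=10, bit21=1)
  nb #.#..: next=.  (t=0,i=12, bit20=0)
  nb #..##: next=#  (t=5,i=2, bit19=1)
  nb #..#.: next=#  (t=0,i=7, bit18=1)
  nb #...#: next=#  (t=2,i=3, bit17=1)
  nb #....: next=.  (t=0,i=14, bit16=0)
  nb .####: next=.  (t=4,i=6, bit15=0)
  nb .###.: next=#  (t=3,i=8, bit14=1)
  nb .##.#: next=#  (t=5,i=8, bit13=1)
  nb .##..: next=.  (t=2,i=10, bit12=0)
  nb .#.##: next=#  (t=3,i=6, bit11=1)
  nb .#.#.: next=.  (t=0,i=9, bit10=0)
  nb .#..#: next=.  (t=0,i=6, bit9=0)
  nb .#...: next=.  (t=0,i=13, bit8=0)
  nb ..###: next=#  (t=5,i=3, bit7=1)
  nb ..##.: next=#  (t=2,i=9, bit6=1)
  nb ..#.#: next=.  (t=0,i=8, bit5=0)
  nb ..#..: next=#  (t=0,i=5, bit4=1)
  nb ...##: next=#  (t=2,i=8, bit3=1)
  nb ...#.: next=.  (t=0,i=4, bit2=0)
  nb ....#: next=#  (t=0,i=3, bit1=1)
  nb .....: next=.  (t=0,i=0, bit0=0)
  bits 10111111101011100110100011011010 = 3215878362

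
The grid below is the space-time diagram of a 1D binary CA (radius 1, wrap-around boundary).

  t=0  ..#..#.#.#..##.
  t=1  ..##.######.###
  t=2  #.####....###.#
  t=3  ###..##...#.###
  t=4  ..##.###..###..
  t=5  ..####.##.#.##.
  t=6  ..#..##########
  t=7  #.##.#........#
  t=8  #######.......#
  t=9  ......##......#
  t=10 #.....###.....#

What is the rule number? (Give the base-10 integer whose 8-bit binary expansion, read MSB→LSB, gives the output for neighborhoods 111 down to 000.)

  nb ###: next=.  (t=1,i=6, bit7=0)
  nb ##.: next=#  (t=0,i=13, bit6=1)
  nb #.#: next=#  (t=0,i=6, bit5=1)
  nb #..: next=#  (t=0,i=3, bit4=1)
  nb .##: next=#  (t=0,i=12, bit3=1)
  nb .#.: next=#  (t=0,i=2, bit2=1)
  nb ..#: next=.  (t=0,i=1, bit1=0)
  nb ...: next=.  (t=0,i=0, bit0=0)
  bits 01111100 = 124

124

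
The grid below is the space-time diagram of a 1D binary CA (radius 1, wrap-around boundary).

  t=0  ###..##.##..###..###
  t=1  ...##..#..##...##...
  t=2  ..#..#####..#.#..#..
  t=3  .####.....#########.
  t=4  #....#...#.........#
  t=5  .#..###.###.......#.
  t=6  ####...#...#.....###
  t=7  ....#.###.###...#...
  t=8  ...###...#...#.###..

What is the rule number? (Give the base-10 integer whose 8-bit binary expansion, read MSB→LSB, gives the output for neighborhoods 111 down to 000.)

  ###|.  b7=0 t=0,i=0
  ##.|.  b6=0 t=0,i=2
  #.#|#  b5=1 t=0,i=7
  #..|#  b4=1 t=0,i=3
  .##|.  b3=0 t=0,i=5
  .#.|#  b2=1 t=1,i=7
  ..#|#  b1=1 t=0,i=4
  ...|.  b0=0 t=1,i=0
  bits 00110110 = 54

54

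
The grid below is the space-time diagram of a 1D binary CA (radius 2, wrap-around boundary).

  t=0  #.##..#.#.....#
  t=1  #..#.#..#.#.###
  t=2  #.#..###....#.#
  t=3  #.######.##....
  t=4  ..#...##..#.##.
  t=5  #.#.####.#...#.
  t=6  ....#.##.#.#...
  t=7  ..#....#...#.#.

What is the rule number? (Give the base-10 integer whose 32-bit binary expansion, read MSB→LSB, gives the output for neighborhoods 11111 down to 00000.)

  nb #####: next=.  (t=3,i=4, bit31=0)
  nb ####.: next=#  (t=1,i=14, bit30=1)
  nb ###.#: next=#  (t=3,i=7, bit29=1)
  nb ###..: next=#  (t=1,i=0, bit28=1)
  nb ##.##: next=.  (t=0,i=1, bit27=0)
  nb ##.#.: next=.  (t=2,i=1, bit26=0)
  nb ##..#: next=.  (t=0,i=4, bit25=0)
  nb ##...: next=.  (t=2,i=8, bit24=0)
  nb #.###: next=#  (t=1,i=12, bit23=1)
  nb #.##.: next=.  (t=0,i=2, bit22=0)
  nb #.#.#: next=.  (t=1,i=10, bit21=0)
  nb #.#..: next=#  (t=0,i=8, bit20=1)
  nb #..##: next=#  (t=2,i=4, bit19=1)
  nb #..#.: next=#  (t=0,i=5, bit18=1)
  nb #...#: next=#  (t=4,i=0, bit17=1)
  nb #....: next=#  (t=0,i=10, bit16=1)
  nb .####: next=.  (t=1,i=13, bit15=0)
  nb .###.: next=#  (t=2,i=6, bit14=1)
  nb .##.#: next=#  (t=0,i=0, bit13=1)
  nb .##..: next=#  (t=0,i=3, bit12=1)
  nb .#.##: next=.  (t=1,i=11, bit11=0)
  nb .#.#.: next=.  (t=0,i=7, bit10=0)
  nb .#..#: next=#  (t=1,i=6, bit9=1)
  nb .#...: next=.  (t=0,i=9, bit8=0)
  nb ..###: next=#  (t=2,i=5, bit7=1)
  nb ..##.: next=#  (t=0,i=14, bit6=1)
  nb ..#.#: next=.  (t=0,i=6, bit5=0)
  nb ..#..: next=#  (t=4,i=2, bit4=1)
  nb ...##: next=#  (t=0,i=13, bit3=1)
  nb ...#.: next=.  (t=2,i=11, bit2=0)
  nb ....#: next=#  (t=0,i=12, bit1=1)
  nb .....: next=.  (t=0,i=11, bit0=0)
  bits 01110000100111110111001011011010 = 1889497818

1889497818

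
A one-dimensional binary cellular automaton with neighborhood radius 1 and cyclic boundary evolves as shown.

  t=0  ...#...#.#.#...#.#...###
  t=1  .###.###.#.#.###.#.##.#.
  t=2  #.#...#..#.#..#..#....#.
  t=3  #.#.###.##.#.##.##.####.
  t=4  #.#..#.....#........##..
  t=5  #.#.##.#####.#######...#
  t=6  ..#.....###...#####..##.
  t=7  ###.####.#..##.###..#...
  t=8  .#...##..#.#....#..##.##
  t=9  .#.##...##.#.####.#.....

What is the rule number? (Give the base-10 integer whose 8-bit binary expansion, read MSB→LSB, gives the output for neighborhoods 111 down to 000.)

135

  ### -> #   bit 7 = 1  t=0,i=22
  ##. -> .   bit 6 = 0  t=0,i=23
  #.# -> .   bit 5 = 0  t=0,i=8
  #.. -> .   bit 4 = 0  t=0,i=0
  .## -> .   bit 3 = 0  t=0,i=21
  .#. -> #   bit 2 = 1  t=0,i=3
  ..# -> #   bit 1 = 1  t=0,i=2
  ... -> #   bit 0 = 1  t=0,i=1
  bits 10000111 = 135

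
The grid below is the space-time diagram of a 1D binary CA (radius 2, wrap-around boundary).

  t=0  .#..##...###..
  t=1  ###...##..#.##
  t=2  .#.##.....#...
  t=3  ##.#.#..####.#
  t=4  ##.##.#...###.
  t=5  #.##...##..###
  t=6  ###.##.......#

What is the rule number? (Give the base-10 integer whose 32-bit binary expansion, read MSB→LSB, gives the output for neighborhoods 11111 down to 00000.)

1768048438

  #####|.  b31=0 t=1,i=0
  ####.|#  b30=1 t=1,i=1
  ###.#|#  b29=1 t=3,i=1
  ###..|.  b28=0 t=0,i=11
  ##.##|#  b27=1 t=3,i=12
  ##.#.|.  b26=0 t=3,i=2
  ##..#|.  b25=0 t=1,i=8
  ##...|#  b24=1 t=0,i=6
  #.###|.  b23=0 t=1,i=12
  #.##.|#  b22=1 t=2,i=3
  #.#.#|#  b21=1 t=3,i=3
  #.#..|.  b20=0 t=3,i=5
  #..##|.  b19=0 t=0,i=3
  #..#.|.  b18=0 t=1,i=9
  #...#|#  b17=1 t=0,i=7
  #....|.  b16=0 t=2,i=6
  .####|.  b15=0 t=1,i=13
  .###.|#  b14=1 t=0,i=10
  .##.#|.  b13=0 t=4,i=1
  .##..|.  b12=0 t=0,i=5
  .#.##|.  b11=0 t=1,i=11
  .#.#.|#  b10=1 t=3,i=4
  .#..#|#  b9=1 t=0,i=2
  .#...|#  b8=1 t=2,i=11
  ..###|.  b7=0 t=0,i=9
  ..##.|.  b6=0 t=0,i=4
  ..#.#|#  b5=1 t=1,i=10
  ..#..|#  b4=1 t=0,i=1
  ...##|.  b3=0 t=0,i=8
  ...#.|#  b2=1 t=0,i=0
  ....#|#  b1=1 t=2,i=8
  .....|.  b0=0 t=2,i=7
  bits 01101001011000100100011100110110 = 1768048438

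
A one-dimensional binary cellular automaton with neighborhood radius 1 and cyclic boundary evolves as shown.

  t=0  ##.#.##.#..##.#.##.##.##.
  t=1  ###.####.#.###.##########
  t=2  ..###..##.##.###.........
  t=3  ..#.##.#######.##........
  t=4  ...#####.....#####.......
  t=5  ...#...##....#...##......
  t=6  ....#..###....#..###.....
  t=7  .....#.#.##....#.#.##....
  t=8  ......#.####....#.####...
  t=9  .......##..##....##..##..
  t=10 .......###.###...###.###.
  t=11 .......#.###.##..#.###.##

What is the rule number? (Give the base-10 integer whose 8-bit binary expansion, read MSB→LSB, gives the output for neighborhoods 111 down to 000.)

  ###|.  b7=0 t=1,i=0
  ##.|#  b6=1 t=0,i=1
  #.#|#  b5=1 t=0,i=2
  #..|#  b4=1 t=0,i=9
  .##|#  b3=1 t=0,i=0
  .#.|.  b2=0 t=0,i=3
  ..#|.  b1=0 t=0,i=10
  ...|.  b0=0 t=2,i=0
  bits 01111000 = 120

120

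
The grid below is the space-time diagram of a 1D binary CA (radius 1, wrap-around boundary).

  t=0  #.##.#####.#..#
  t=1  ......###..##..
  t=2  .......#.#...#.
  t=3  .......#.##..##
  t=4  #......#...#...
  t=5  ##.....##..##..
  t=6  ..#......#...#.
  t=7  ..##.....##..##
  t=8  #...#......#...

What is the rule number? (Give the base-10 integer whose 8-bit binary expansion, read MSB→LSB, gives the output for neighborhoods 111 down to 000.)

148

  ###|#  b7=1 t=0,i=6
  ##.|.  b6=0 t=0,i=0
  #.#|.  b5=0 t=0,i=1
  #..|#  b4=1 t=0,i=12
  .##|.  b3=0 t=0,i=2
  .#.|#  b2=1 t=0,i=11
  ..#|.  b1=0 t=0,i=13
  ...|.  b0=0 t=1,i=0
  bits 10010100 = 148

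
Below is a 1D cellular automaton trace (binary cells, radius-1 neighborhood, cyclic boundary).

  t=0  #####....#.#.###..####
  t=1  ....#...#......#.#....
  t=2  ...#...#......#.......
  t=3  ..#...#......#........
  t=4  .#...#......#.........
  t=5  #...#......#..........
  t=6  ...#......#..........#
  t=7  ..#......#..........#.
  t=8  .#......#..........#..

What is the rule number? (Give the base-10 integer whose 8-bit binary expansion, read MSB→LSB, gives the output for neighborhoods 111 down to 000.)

66

  nb ###: next=.  (t=0,i=0, bit7=0)
  nb ##.: next=#  (t=0,i=4, bit6=1)
  nb #.#: next=.  (t=0,i=10, bit5=0)
  nb #..: next=.  (t=0,i=5, bit4=0)
  nb .##: next=.  (t=0,i=13, bit3=0)
  nb .#.: next=.  (t=0,i=9, bit2=0)
  nb ..#: next=#  (t=0,i=8, bit1=1)
  nb ...: next=.  (t=0,i=6, bit0=0)
  bits 01000010 = 66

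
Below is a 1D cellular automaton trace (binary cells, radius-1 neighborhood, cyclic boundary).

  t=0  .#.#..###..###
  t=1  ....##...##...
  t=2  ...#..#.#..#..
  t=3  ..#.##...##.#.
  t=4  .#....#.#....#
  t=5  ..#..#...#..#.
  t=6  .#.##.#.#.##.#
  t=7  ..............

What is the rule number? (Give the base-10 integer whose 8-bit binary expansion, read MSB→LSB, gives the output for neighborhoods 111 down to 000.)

  ### -> .   bit 7 = 0  t=0,i=7
  ##. -> .   bit 6 = 0  t=0,i=8
  #.# -> .   bit 5 = 0  t=0,i=0
  #.. -> #   bit 4 = 1  t=0,i=4
  .## -> .   bit 3 = 0  t=0,i=6
  .#. -> .   bit 2 = 0  t=0,i=1
  ..# -> #   bit 1 = 1  t=0,i=5
  ... -> .   bit 0 = 0  t=1,i=0
  bits 00010010 = 18

18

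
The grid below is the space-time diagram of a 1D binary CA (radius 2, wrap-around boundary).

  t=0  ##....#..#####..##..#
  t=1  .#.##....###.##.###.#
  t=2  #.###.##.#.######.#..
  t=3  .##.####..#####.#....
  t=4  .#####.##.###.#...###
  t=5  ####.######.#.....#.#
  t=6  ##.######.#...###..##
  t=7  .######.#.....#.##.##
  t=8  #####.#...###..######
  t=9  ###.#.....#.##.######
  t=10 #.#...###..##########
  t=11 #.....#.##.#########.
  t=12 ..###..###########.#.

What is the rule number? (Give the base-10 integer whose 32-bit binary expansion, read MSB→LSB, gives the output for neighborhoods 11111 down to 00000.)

  [31] ##### => #  t=0,i=11
  [30] ####. => .  t=0,i=12
  [29] ###.# => #  t=1,i=11
  [28] ###.. => #  t=0,i=1
  [27] ##.## => #  t=1,i=12
  [26] ##.#. => .  t=1,i=19
  [25] ##..# => #  t=0,i=14
  [24] ##... => .  t=0,i=2
  [23] #.### => #  t=1,i=16
  [22] #.##. => #  t=1,i=3
  [21] #.#.# => .  t=1,i=1
  [20] #.#.. => .  t=2,i=18
  [19] #..## => .  t=0,i=8
  [18] #..#. => .  t=2,i=20
  [17] #...# => .  t=4,i=16
  [16] #.... => #  t=0,i=3
  [15] .#### => #  t=0,i=10
  [14] .###. => .  t=0,i=0
  [13] .##.# => #  t=1,i=14
  [12] .##.. => #  t=0,i=17
  [11] .#.## => #  t=1,i=2
  [10] .#.#. => #  t=1,i=0
  [9] .#..# => .  t=0,i=7
  [8] .#... => .  t=3,i=17
  [7] ..### => #  t=0,i=9
  [6] ..##. => #  t=0,i=16
  [5] ..#.# => .  t=2,i=0
  [4] ..#.. => .  t=0,i=6
  [3] ...## => .  t=1,i=8
  [2] ...#. => .  t=0,i=5
  [1] ....# => #  t=0,i=4
  [0] ..... => #  t=3,i=19
  bits 10111010110000011011110011000011 = 3133258947

3133258947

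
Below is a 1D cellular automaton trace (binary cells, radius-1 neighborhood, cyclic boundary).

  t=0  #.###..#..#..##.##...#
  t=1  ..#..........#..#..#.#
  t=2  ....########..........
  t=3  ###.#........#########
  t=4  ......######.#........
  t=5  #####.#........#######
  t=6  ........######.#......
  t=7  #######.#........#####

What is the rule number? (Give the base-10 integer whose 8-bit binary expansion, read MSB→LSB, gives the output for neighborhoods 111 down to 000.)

9

  ### -> .   bit 7 = 0  t=0,i=3
  ##. -> .   bit 6 = 0  t=0,i=0
  #.# -> .   bit 5 = 0  t=0,i=1
  #.. -> .   bit 4 = 0  t=0,i=5
  .## -> #   bit 3 = 1  t=0,i=2
  .#. -> .   bit 2 = 0  t=0,i=7
  ..# -> .   bit 1 = 0  t=0,i=6
  ... -> #   bit 0 = 1  t=0,i=19
  bits 00001001 = 9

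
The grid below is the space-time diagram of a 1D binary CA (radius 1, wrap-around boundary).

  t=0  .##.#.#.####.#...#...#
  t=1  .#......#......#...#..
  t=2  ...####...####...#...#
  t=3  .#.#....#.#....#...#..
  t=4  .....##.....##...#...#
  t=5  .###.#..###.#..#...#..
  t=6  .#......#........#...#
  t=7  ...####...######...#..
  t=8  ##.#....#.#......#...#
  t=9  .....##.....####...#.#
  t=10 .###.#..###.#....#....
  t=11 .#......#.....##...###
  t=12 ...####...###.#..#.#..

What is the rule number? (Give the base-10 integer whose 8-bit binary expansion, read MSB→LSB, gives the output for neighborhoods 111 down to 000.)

  ###|.  b7=0 t=0,i=9
  ##.|.  b6=0 t=0,i=2
  #.#|.  b5=0 t=0,i=0
  #..|.  b4=0 t=0,i=14
  .##|#  b3=1 t=0,i=1
  .#.|.  b2=0 t=0,i=4
  ..#|.  b1=0 t=0,i=16
  ...|#  b0=1 t=0,i=15
  bits 00001001 = 9

9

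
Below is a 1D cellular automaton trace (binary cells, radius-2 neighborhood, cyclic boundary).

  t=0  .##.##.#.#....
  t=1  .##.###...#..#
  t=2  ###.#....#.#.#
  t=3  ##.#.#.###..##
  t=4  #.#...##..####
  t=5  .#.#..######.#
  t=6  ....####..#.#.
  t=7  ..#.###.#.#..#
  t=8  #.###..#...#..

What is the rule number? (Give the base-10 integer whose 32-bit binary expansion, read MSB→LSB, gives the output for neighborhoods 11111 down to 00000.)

  ##### -> .   bit 31 = 0  t=4,i=12
  ####. -> #   bit 30 = 1  t=2,i=1
  ###.# -> .   bit 29 = 0  t=2,i=2
  ###.. -> .   bit 28 = 0  t=1,i=6
  ##.## -> .   bit 27 = 0  t=0,i=3
  ##.#. -> #   bit 26 = 1  t=0,i=6
  ##..# -> #   bit 25 = 1  t=3,i=10
  ##... -> .   bit 24 = 0  t=1,i=7
  #.### -> #   bit 23 = 1  t=1,i=4
  #.##. -> #   bit 22 = 1  t=0,i=4
  #.#.# -> .   bit 21 = 0  t=0,i=7
  #.#.. -> .   bit 20 = 0  t=0,i=9
  #..## -> #   bit 19 = 1  t=3,i=11
  #..#. -> .   bit 18 = 0  t=1,i=12
  #...# -> .   bit 17 = 0  t=1,i=8
  #.... -> .   bit 16 = 0  t=0,i=11
  .#### -> #   bit 15 = 1  t=2,i=0
  .###. -> .   bit 14 = 0  t=1,i=5
  .##.# -> #   bit 13 = 1  t=0,i=2
  .##.. -> #   bit 12 = 1  t=4,i=7
  .#.## -> #   bit 11 = 1  t=1,i=0
  .#.#. -> .   bit 10 = 0  t=0,i=8
  .#..# -> #   bit 9 = 1  t=1,i=11
  .#... -> #   bit 8 = 1  t=0,i=10
  ..### -> #   bit 7 = 1  t=3,i=12
  ..##. -> #   bit 6 = 1  t=0,i=1
  ..#.# -> #   bit 5 = 1  t=1,i=13
  ..#.. -> .   bit 4 = 0  t=1,i=10
  ...## -> .   bit 3 = 0  t=0,i=0
  ...#. -> #   bit 2 = 1  t=1,i=9
  ....# -> #   bit 1 = 1  t=0,i=13
  ..... -> .   bit 0 = 0  t=0,i=12
  bits 01000110110010001011101111100110 = 1187560422

1187560422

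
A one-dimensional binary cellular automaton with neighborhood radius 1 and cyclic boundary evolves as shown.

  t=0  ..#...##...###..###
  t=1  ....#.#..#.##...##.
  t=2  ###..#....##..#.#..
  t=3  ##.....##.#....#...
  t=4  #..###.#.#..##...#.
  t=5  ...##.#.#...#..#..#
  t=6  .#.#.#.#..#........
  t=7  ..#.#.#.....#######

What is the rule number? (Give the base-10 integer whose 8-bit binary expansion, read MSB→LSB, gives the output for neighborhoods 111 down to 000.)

  [7] ### => #  t=0,i=12
  [6] ##. => .  t=0,i=7
  [5] #.# => #  t=1,i=5
  [4] #.. => .  t=0,i=0
  [3] .## => #  t=0,i=6
  [2] .#. => .  t=0,i=2
  [1] ..# => .  t=0,i=1
  [0] ... => #  t=0,i=4
  bits 10101001 = 169

169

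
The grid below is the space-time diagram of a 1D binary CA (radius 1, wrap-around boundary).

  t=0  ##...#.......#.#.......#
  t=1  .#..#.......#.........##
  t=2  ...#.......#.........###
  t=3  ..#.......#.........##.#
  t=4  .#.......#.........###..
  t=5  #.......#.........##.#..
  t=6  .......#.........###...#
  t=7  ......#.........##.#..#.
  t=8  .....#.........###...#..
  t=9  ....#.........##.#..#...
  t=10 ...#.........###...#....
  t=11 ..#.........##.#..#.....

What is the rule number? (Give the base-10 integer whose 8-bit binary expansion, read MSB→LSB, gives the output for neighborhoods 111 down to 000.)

  ###|.  b7=0 t=0,i=0
  ##.|#  b6=1 t=0,i=1
  #.#|.  b5=0 t=0,i=14
  #..|.  b4=0 t=0,i=2
  .##|#  b3=1 t=0,i=23
  .#.|.  b2=0 t=0,i=5
  ..#|#  b1=1 t=0,i=4
  ...|.  b0=0 t=0,i=3
  bits 01001010 = 74

74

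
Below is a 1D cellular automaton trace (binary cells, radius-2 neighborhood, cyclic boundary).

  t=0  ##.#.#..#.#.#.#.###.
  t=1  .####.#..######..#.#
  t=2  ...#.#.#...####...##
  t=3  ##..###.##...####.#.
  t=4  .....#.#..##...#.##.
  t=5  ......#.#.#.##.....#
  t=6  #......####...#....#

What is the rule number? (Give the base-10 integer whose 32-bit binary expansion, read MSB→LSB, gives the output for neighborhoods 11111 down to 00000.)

3710019408

  ##### -> #   bit 31 = 1  t=1,i=11
  ####. -> #   bit 30 = 1  t=1,i=3
  ###.# -> .   bit 29 = 0  t=0,i=18
  ###.. -> #   bit 28 = 1  t=1,i=14
  ##.## -> #   bit 27 = 1  t=0,i=19
  ##.#. -> #   bit 26 = 1  t=0,i=2
  ##..# -> .   bit 25 = 0  t=1,i=15
  ##... -> #   bit 24 = 1  t=2,i=0
  #.### -> .   bit 23 = 0  t=0,i=16
  #.##. -> .   bit 22 = 0  t=0,i=0
  #.#.# -> #   bit 21 = 1  t=0,i=3
  #.#.. -> .   bit 20 = 0  t=0,i=5
  #..## -> .   bit 19 = 0  t=1,i=8
  #..#. -> .   bit 18 = 0  t=0,i=7
  #...# -> #   bit 17 = 1  t=2,i=1
  #.... -> .   bit 16 = 0  t=4,i=0
  .#### -> .   bit 15 = 0  t=1,i=2
  .###. -> #   bit 14 = 1  t=0,i=17
  .##.# -> #   bit 13 = 1  t=0,i=1
  .##.. -> .   bit 12 = 0  t=2,i=19
  .#.## -> .   bit 11 = 0  t=0,i=15
  .#.#. -> #   bit 10 = 1  t=0,i=4
  .#..# -> #   bit 9 = 1  t=0,i=6
  .#... -> #   bit 8 = 1  t=2,i=8
  ..### -> .   bit 7 = 0  t=1,i=9
  ..##. -> #   bit 6 = 1  t=2,i=18
  ..#.# -> .   bit 5 = 0  t=0,i=8
  ..#.. -> #   bit 4 = 1  t=5,i=19
  ...## -> .   bit 3 = 0  t=2,i=10
  ...#. -> .   bit 2 = 0  t=2,i=2
  ....# -> .   bit 1 = 0  t=4,i=3
  ..... -> .   bit 0 = 0  t=4,i=1
  bits 11011101001000100110011101010000 = 3710019408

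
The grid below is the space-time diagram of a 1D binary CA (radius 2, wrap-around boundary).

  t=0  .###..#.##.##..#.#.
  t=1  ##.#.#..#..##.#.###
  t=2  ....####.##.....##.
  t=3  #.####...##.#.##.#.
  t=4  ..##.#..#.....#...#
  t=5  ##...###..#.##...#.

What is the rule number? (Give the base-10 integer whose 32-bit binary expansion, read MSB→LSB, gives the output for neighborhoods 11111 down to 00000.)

282957454

  nb #####: next=.  (t=1,i=18, bit31=0)
  nb ####.: next=.  (t=1,i=0, bit30=0)
  nb ###.#: next=.  (t=1,i=1, bit29=0)
  nb ###..: next=#  (t=0,i=3, bit28=1)
  nb ##.##: next=.  (t=0,i=10, bit27=0)
  nb ##.#.: next=.  (t=1,i=2, bit26=0)
  nb ##..#: next=.  (t=0,i=4, bit25=0)
  nb ##...: next=.  (t=2,i=11, bit24=0)
  nb #.###: next=#  (t=1,i=16, bit23=1)
  nb #.##.: next=#  (t=0,i=8, bit22=1)
  nb #.#.#: next=.  (t=1,i=3, bit21=0)
  nb #.#..: next=#  (t=0,i=17, bit20=1)
  nb #..##: next=#  (t=0,i=0, bit19=1)
  nb #..#.: next=#  (t=0,i=5, bit18=1)
  nb #...#: next=.  (t=3,i=7, bit17=0)
  nb #....: next=#  (t=2,i=0, bit16=1)
  nb .####: next=#  (t=1,i=17, bit15=1)
  nb .###.: next=.  (t=0,i=2, bit14=0)
  nb .##.#: next=.  (t=0,i=9, bit13=0)
  nb .##..: next=#  (t=0,i=12, bit12=1)
  nb .#.##: next=.  (t=0,i=7, bit11=0)
  nb .#.#.: next=#  (t=0,i=16, bit10=1)
  nb .#..#: next=#  (t=0,i=18, bit9=1)
  nb .#...: next=.  (t=4,i=9, bit8=0)
  nb ..###: next=#  (t=0,i=1, bit7=1)
  nb ..##.: next=.  (t=1,i=11, bit6=0)
  nb ..#.#: next=.  (t=0,i=6, bit5=0)
  nb ..#..: next=.  (t=1,i=8, bit4=0)
  nb ...##: next=#  (t=2,i=3, bit3=1)
  nb ...#.: next=#  (t=4,i=13, bit2=1)
  nb ....#: next=#  (t=2,i=2, bit1=1)
  nb .....: next=.  (t=2,i=1, bit0=0)
  bits 00010000110111011001011010001110 = 282957454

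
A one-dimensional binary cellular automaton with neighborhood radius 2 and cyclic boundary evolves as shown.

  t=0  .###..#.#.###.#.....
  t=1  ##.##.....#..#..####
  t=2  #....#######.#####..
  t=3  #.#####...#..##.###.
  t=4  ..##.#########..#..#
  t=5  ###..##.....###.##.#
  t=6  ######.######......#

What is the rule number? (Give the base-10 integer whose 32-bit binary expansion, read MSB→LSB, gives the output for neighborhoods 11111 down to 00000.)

1468760799

  ##### -> .   bit 31 = 0  t=1,i=18
  ####. -> #   bit 30 = 1  t=1,i=0
  ###.# -> .   bit 29 = 0  t=0,i=12
  ###.. -> #   bit 28 = 1  t=0,i=3
  ##.## -> .   bit 27 = 0  t=1,i=2
  ##.#. -> #   bit 26 = 1  t=0,i=13
  ##..# -> #   bit 25 = 1  t=0,i=4
  ##... -> #   bit 24 = 1  t=1,i=5
  #.### -> #   bit 23 = 1  t=0,i=10
  #.##. -> .   bit 22 = 0  t=1,i=3
  #.#.# -> .   bit 21 = 0  t=0,i=8
  #.#.. -> .   bit 20 = 0  t=0,i=14
  #..## -> #   bit 19 = 1  t=1,i=15
  #..#. -> .   bit 18 = 0  t=0,i=5
  #...# -> #   bit 17 = 1  t=3,i=8
  #.... -> #   bit 16 = 1  t=0,i=16
  .#### -> #   bit 15 = 1  t=1,i=17
  .###. -> .   bit 14 = 0  t=0,i=2
  .##.# -> .   bit 13 = 0  t=3,i=14
  .##.. -> .   bit 12 = 0  t=1,i=4
  .#.## -> .   bit 11 = 0  t=0,i=9
  .#.#. -> .   bit 10 = 0  t=0,i=7
  .#..# -> #   bit 9 = 1  t=1,i=11
  .#... -> .   bit 8 = 0  t=0,i=15
  ..### -> #   bit 7 = 1  t=0,i=1
  ..##. -> #   bit 6 = 1  t=3,i=13
  ..#.# -> .   bit 5 = 0  t=0,i=6
  ..#.. -> #   bit 4 = 1  t=1,i=10
  ...## -> #   bit 3 = 1  t=0,i=0
  ...#. -> #   bit 2 = 1  t=1,i=9
  ....# -> #   bit 1 = 1  t=0,i=19
  ..... -> #   bit 0 = 1  t=0,i=17
  bits 01010111100010111000001011011111 = 1468760799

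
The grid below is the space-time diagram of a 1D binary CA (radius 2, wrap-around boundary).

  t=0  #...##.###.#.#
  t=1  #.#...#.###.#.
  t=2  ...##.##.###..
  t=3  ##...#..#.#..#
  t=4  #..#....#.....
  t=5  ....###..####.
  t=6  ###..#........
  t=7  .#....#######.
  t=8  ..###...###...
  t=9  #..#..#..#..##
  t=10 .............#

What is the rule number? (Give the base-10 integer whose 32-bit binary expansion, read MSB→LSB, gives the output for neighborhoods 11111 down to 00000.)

  ##### -> #   bit 31 = 1  t=7,i=8
  ####. -> .   bit 30 = 0  t=5,i=11
  ###.# -> #   bit 29 = 1  t=0,i=9
  ###.. -> .   bit 28 = 0  t=2,i=11
  ##.## -> #   bit 27 = 1  t=0,i=6
  ##.#. -> #   bit 26 = 1  t=0,i=10
  ##..# -> .   bit 25 = 0  t=5,i=7
  ##... -> .   bit 24 = 0  t=0,i=1
  #.### -> .   bit 23 = 0  t=0,i=7
  #.##. -> .   bit 22 = 0  t=0,i=13
  #.#.# -> .   bit 21 = 0  t=0,i=11
  #.#.. -> .   bit 20 = 0  t=1,i=2
  #..## -> .   bit 19 = 0  t=3,i=12
  #..#. -> .   bit 18 = 0  t=3,i=7
  #...# -> #   bit 17 = 1  t=0,i=2
  #.... -> #   bit 16 = 1  t=2,i=13
  .#### -> .   bit 15 = 0  t=5,i=10
  .###. -> #   bit 14 = 1  t=0,i=8
  .##.# -> .   bit 13 = 0  t=0,i=5
  .##.. -> #   bit 12 = 1  t=0,i=0
  .#.## -> #   bit 11 = 1  t=0,i=12
  .#.#. -> .   bit 10 = 0  t=1,i=1
  .#..# -> .   bit 9 = 0  t=3,i=6
  .#... -> #   bit 8 = 1  t=1,i=3
  ..### -> .   bit 7 = 0  t=3,i=13
  ..##. -> .   bit 6 = 0  t=0,i=4
  ..#.# -> #   bit 5 = 1  t=1,i=6
  ..#.. -> .   bit 4 = 0  t=3,i=5
  ...## -> .   bit 3 = 0  t=0,i=3
  ...#. -> .   bit 2 = 0  t=1,i=5
  ....# -> #   bit 1 = 1  t=2,i=1
  ..... -> #   bit 0 = 1  t=2,i=0
  bits 10101100000000110101100100100011 = 2885900579

2885900579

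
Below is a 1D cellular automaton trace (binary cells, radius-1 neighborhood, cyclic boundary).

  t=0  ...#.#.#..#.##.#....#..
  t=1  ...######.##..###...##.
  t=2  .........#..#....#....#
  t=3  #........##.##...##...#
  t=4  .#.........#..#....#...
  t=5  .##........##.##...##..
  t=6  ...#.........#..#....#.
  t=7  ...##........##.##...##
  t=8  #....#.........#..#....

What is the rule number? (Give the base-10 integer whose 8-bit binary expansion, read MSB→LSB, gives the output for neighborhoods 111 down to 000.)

52

  [7] ### => .  t=1,i=4
  [6] ##. => .  t=0,i=13
  [5] #.# => #  t=0,i=4
  [4] #.. => #  t=0,i=8
  [3] .## => .  t=0,i=12
  [2] .#. => #  t=0,i=3
  [1] ..# => .  t=0,i=2
  [0] ... => .  t=0,i=0
  bits 00110100 = 52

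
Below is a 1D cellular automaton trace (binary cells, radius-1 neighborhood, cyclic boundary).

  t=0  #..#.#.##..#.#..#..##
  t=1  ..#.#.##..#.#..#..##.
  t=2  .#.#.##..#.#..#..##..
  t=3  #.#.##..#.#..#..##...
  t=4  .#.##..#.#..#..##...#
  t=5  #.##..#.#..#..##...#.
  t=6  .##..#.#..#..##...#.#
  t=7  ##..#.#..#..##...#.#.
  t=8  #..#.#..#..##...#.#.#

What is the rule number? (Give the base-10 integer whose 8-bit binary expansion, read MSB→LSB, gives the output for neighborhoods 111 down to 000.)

42

  nb ###: next=.  (t=0,i=20, bit7=0)
  nb ##.: next=.  (t=0,i=0, bit6=0)
  nb #.#: next=#  (t=0,i=4, bit5=1)
  nb #..: next=.  (t=0,i=1, bit4=0)
  nb .##: next=#  (t=0,i=7, bit3=1)
  nb .#.: next=.  (t=0,i=3, bit2=0)
  nb ..#: next=#  (t=0,i=2, bit1=1)
  nb ...: next=.  (t=1,i=0, bit0=0)
  bits 00101010 = 42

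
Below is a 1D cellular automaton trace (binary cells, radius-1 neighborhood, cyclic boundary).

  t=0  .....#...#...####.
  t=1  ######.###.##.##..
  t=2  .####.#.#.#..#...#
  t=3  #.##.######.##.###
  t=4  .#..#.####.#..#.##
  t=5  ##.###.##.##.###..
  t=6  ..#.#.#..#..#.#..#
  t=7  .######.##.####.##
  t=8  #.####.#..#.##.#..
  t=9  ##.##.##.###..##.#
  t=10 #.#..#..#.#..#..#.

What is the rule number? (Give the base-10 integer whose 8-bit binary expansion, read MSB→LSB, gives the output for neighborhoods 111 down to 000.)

  ### -> #   bit 7 = 1  t=0,i=14
  ##. -> .   bit 6 = 0  t=0,i=16
  #.# -> #   bit 5 = 1  t=1,i=6
  #.. -> .   bit 4 = 0  t=0,i=6
  .## -> .   bit 3 = 0  t=0,i=13
  .#. -> #   bit 2 = 1  t=0,i=5
  ..# -> #   bit 1 = 1  t=0,i=4
  ... -> #   bit 0 = 1  t=0,i=0
  bits 10100111 = 167

167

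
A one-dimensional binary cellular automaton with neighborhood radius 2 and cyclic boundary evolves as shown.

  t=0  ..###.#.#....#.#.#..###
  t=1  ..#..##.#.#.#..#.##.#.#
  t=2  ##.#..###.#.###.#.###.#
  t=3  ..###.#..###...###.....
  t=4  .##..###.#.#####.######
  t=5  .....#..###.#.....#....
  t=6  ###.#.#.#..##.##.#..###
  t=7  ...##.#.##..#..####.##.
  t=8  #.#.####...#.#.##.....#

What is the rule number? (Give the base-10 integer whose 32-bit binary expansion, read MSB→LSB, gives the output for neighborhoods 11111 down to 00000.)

  #####|.  b31=0 t=4,i=13
  ####.|.  b30=0 t=4,i=14
  ###.#|.  b29=0 t=0,i=4
  ###..|#  b28=1 t=0,i=22
  ##.##|.  b27=0 t=2,i=21
  ##.#.|#  b26=1 t=0,i=5
  ##..#|.  b25=0 t=0,i=0
  ##...|#  b24=1 t=3,i=12
  #.###|.  b23=0 t=2,i=12
  #.##.|.  b22=0 t=1,i=17
  #.#.#|#  b21=1 t=0,i=6
  #.#..|#  b20=1 t=0,i=8
  #..##|.  b19=0 t=0,i=1
  #..#.|#  b18=1 t=1,i=1
  #...#|#  b17=1 t=3,i=13
  #....|#  b16=1 t=0,i=10
  .####|#  b15=1 t=4,i=12
  .###.|.  b14=0 t=0,i=3
  .##.#|#  b13=1 t=1,i=6
  .##..|.  b12=0 t=4,i=2
  .#.##|#  b11=1 t=1,i=16
  .#.#.|.  b10=0 t=0,i=7
  .#..#|#  b9=1 t=0,i=18
  .#...|.  b8=0 t=0,i=9
  ..###|#  b7=1 t=0,i=2
  ..##.|.  b6=0 t=1,i=5
  ..#.#|.  b5=0 t=0,i=13
  ..#..|.  b4=0 t=1,i=2
  ...##|#  b3=1 t=3,i=1
  ...#.|#  b2=1 t=0,i=12
  ....#|.  b1=0 t=0,i=11
  .....|#  b0=1 t=3,i=20
  bits 00010101001101111010101010001101 = 355969677

355969677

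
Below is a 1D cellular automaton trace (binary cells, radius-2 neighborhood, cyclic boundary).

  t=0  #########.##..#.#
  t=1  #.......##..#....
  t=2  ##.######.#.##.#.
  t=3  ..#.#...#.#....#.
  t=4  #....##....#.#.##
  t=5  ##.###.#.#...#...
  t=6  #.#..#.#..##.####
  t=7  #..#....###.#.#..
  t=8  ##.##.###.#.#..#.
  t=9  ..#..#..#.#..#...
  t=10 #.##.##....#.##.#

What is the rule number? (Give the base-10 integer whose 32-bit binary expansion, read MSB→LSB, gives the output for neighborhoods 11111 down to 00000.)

  ##### -> .   bit 31 = 0  t=0,i=1
  ####. -> .   bit 30 = 0  t=0,i=7
  ###.# -> #   bit 29 = 1  t=0,i=8
  ###.. -> #   bit 28 = 1  t=4,i=0
  ##.## -> #   bit 27 = 1  t=0,i=9
  ##.#. -> .   bit 26 = 0  t=2,i=9
  ##..# -> #   bit 25 = 1  t=0,i=12
  ##... -> #   bit 24 = 1  t=4,i=1
  #.### -> .   bit 23 = 0  t=0,i=16
  #.##. -> .   bit 22 = 0  t=0,i=10
  #.#.# -> #   bit 21 = 1  t=2,i=10
  #.#.. -> .   bit 20 = 0  t=3,i=4
  #..## -> #   bit 19 = 1  t=6,i=9
  #..#. -> .   bit 18 = 0  t=0,i=13
  #...# -> #   bit 17 = 1  t=3,i=0
  #.... -> .   bit 16 = 0  t=1,i=2
  .#### -> #   bit 15 = 1  t=0,i=0
  .###. -> .   bit 14 = 0  t=4,i=16
  .##.# -> .   bit 13 = 0  t=2,i=1
  .##.. -> .   bit 12 = 0  t=0,i=11
  .#.## -> .   bit 11 = 0  t=0,i=15
  .#.#. -> .   bit 10 = 0  t=3,i=3
  .#..# -> #   bit 9 = 1  t=6,i=3
  .#... -> #   bit 8 = 1  t=1,i=1
  ..### -> #   bit 7 = 1  t=7,i=8
  ..##. -> #   bit 6 = 1  t=1,i=8
  ..#.# -> .   bit 5 = 0  t=0,i=14
  ..#.. -> #   bit 4 = 1  t=1,i=0
  ...## -> #   bit 3 = 1  t=1,i=7
  ...#. -> .   bit 2 = 0  t=1,i=16
  ....# -> #   bit 1 = 1  t=1,i=6
  ..... -> #   bit 0 = 1  t=1,i=3
  bits 00111011001010101000001111011011 = 992642011

992642011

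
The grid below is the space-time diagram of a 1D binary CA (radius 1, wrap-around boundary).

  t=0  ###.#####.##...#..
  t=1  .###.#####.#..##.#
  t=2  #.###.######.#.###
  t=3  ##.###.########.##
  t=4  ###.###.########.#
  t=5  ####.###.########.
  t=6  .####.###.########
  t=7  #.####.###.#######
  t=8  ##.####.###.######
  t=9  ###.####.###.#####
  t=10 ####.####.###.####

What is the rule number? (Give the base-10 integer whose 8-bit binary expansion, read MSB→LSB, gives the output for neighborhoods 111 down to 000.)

230

  ###|#  b7=1 t=0,i=1
  ##.|#  b6=1 t=0,i=2
  #.#|#  b5=1 t=0,i=3
  #..|.  b4=0 t=0,i=12
  .##|.  b3=0 t=0,i=0
  .#.|#  b2=1 t=0,i=15
  ..#|#  b1=1 t=0,i=14
  ...|.  b0=0 t=0,i=13
  bits 11100110 = 230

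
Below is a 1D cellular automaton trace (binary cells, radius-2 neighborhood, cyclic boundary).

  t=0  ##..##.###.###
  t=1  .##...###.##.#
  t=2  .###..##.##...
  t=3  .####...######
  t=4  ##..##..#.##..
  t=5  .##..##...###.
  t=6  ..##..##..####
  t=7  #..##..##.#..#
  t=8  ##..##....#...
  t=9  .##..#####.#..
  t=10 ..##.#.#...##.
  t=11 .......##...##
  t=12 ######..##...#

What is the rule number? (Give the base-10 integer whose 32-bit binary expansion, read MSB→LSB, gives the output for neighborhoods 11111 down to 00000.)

  [31] ##### => #  t=0,i=13
  [30] ####. => .  t=0,i=0
  [29] ###.# => .  t=0,i=9
  [28] ###.. => #  t=0,i=1
  [27] ##.## => #  t=0,i=6
  [26] ##.#. => .  t=1,i=12
  [25] ##..# => #  t=0,i=2
  [24] ##... => #  t=1,i=3
  [23] #.### => #  t=0,i=7
  [22] #.##. => #  t=1,i=1
  [21] #.#.# => .  t=1,i=13
  [20] #.#.. => #  t=7,i=10
  [19] #..## => .  t=0,i=3
  [18] #..#. => .  t=4,i=7
  [17] #...# => .  t=1,i=4
  [16] #.... => #  t=2,i=12
  [15] .#### => .  t=0,i=12
  [14] .###. => #  t=0,i=8
  [13] .##.# => .  t=0,i=5
  [12] .##.. => #  t=1,i=2
  [11] .#.## => .  t=1,i=0
  [10] .#.#. => .  t=10,i=6
  [9] .#..# => .  t=7,i=11
  [8] .#... => #  t=8,i=11
  [7] ..### => #  t=1,i=6
  [6] ..##. => .  t=0,i=4
  [5] ..#.# => .  t=4,i=8
  [4] ..#.. => .  t=8,i=10
  [3] ...## => .  t=1,i=5
  [2] ...#. => #  t=8,i=9
  [1] ....# => #  t=2,i=13
  [0] ..... => #  t=11,i=2
  bits 10011011110100010101000110000111 = 2614186375

2614186375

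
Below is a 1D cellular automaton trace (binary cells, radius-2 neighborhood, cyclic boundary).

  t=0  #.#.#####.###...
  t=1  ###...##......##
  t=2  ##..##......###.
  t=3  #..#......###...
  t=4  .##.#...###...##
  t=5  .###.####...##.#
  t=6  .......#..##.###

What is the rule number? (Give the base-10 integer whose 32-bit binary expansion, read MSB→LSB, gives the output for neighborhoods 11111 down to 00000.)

3295553454

  ##### -> #   bit 31 = 1  t=0,i=6
  ####. -> #   bit 30 = 1  t=0,i=7
  ###.# -> .   bit 29 = 0  t=0,i=8
  ###.. -> .   bit 28 = 0  t=0,i=12
  ##.## -> .   bit 27 = 0  t=0,i=9
  ##.#. -> #   bit 26 = 1  t=4,i=3
  ##..# -> .   bit 25 = 0  t=2,i=2
  ##... -> .   bit 24 = 0  t=0,i=13
  #.### -> .   bit 23 = 0  t=0,i=4
  #.##. -> #   bit 22 = 1  t=2,i=0
  #.#.# -> #   bit 21 = 1  t=0,i=2
  #.#.. -> .   bit 20 = 0  t=4,i=4
  #..## -> #   bit 19 = 1  t=2,i=3
  #..#. -> #   bit 18 = 1  t=3,i=2
  #...# -> #   bit 17 = 1  t=0,i=14
  #.... -> .   bit 16 = 0  t=1,i=9
  .#### -> .   bit 15 = 0  t=0,i=5
  .###. -> .   bit 14 = 0  t=0,i=11
  .##.# -> #   bit 13 = 1  t=4,i=2
  .##.. -> .   bit 12 = 0  t=1,i=7
  .#.## -> .   bit 11 = 0  t=0,i=3
  .#.#. -> #   bit 10 = 1  t=0,i=1
  .#..# -> #   bit 9 = 1  t=3,i=1
  .#... -> #   bit 8 = 1  t=3,i=4
  ..### -> #   bit 7 = 1  t=1,i=14
  ..##. -> .   bit 6 = 0  t=1,i=6
  ..#.# -> #   bit 5 = 1  t=0,i=0
  ..#.. -> .   bit 4 = 0  t=3,i=0
  ...## -> #   bit 3 = 1  t=1,i=5
  ...#. -> #   bit 2 = 1  t=0,i=15
  ....# -> #   bit 1 = 1  t=1,i=12
  ..... -> .   bit 0 = 0  t=1,i=10
  bits 11000100011011100010011110101110 = 3295553454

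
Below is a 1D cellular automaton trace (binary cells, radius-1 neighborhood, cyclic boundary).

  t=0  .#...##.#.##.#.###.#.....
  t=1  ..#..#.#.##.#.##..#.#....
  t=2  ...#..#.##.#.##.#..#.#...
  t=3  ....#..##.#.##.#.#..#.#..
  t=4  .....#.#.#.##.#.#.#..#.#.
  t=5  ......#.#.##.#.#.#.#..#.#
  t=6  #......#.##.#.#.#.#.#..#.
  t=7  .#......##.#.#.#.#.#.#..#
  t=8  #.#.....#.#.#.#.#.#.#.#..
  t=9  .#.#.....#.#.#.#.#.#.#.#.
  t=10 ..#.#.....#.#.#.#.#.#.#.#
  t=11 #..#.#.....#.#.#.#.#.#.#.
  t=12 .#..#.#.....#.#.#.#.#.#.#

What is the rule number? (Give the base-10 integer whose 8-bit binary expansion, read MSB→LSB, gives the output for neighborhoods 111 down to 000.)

  [7] ### => .  t=0,i=16
  [6] ##. => .  t=0,i=6
  [5] #.# => #  t=0,i=7
  [4] #.. => #  t=0,i=2
  [3] .## => #  t=0,i=5
  [2] .#. => .  t=0,i=1
  [1] ..# => .  t=0,i=0
  [0] ... => .  t=0,i=3
  bits 00111000 = 56

56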